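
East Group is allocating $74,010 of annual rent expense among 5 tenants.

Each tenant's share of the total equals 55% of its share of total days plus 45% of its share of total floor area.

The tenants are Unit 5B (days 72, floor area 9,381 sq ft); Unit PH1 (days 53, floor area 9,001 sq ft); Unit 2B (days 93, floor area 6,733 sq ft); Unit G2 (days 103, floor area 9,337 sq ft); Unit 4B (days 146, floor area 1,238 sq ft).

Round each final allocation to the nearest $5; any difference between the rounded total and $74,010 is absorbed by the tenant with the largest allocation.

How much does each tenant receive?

Unit 5B: $15,030 | Unit PH1: $13,020 | Unit 2B: $14,390 | Unit G2: $17,690 | Unit 4B: $13,880

Totals — days 467, floor area 35,690.
Combined weights (55% days + 45% floor area): Unit 5B 0.2031; Unit PH1 0.1759; Unit 2B 0.1944; Unit G2 0.2390; Unit 4B 0.1876.
Raw shares: Unit 5B 15,029.77; Unit PH1 13,019.06; Unit 2B 14,389.20; Unit G2 17,690.79; Unit 4B 13,881.17.
Rounded to nearest $5: Unit 5B $15,030; Unit PH1 $13,020; Unit 2B $14,390; Unit G2 $17,690; Unit 4B $13,880. Sum = $74,010.
Rounded total matches; no reconciliation needed.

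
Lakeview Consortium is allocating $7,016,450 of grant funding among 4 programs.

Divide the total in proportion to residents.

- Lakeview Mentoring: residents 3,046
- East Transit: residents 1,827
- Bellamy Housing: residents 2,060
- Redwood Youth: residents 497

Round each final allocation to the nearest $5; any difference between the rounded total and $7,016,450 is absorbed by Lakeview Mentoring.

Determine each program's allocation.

Lakeview Mentoring: $2,876,465; East Transit: $1,725,310; Bellamy Housing: $1,945,340; Redwood Youth: $469,335

Total residents = 7,430.
Unrounded shares: Lakeview Mentoring 3,046/7,430 × $7,016,450 = 2,876,461.20; East Transit 1,827/7,430 × $7,016,450 = 1,725,310.11; Bellamy Housing 2,060/7,430 × $7,016,450 = 1,945,341.45; Redwood Youth 497/7,430 × $7,016,450 = 469,337.23.
After rounding ($5): Lakeview Mentoring $2,876,460; East Transit $1,725,310; Bellamy Housing $1,945,340; Redwood Youth $469,335. Sum = $7,016,445.
Difference $7,016,450 − $7,016,445 = +$5 applied to Lakeview Mentoring: Lakeview Mentoring becomes $2,876,465.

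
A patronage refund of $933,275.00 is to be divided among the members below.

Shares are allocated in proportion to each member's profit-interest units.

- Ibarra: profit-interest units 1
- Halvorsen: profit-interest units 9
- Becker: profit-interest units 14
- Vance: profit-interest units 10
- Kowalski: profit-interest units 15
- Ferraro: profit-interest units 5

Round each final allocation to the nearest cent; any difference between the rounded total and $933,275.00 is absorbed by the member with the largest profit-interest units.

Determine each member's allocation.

Ibarra: $17,282.87 · Halvorsen: $155,545.83 · Becker: $241,960.19 · Vance: $172,828.70 · Kowalski: $259,243.06 · Ferraro: $86,414.35

Total profit-interest units = 1 + 9 + 14 + 10 + 15 + 5 = 54.
Unrounded shares: Ibarra 17,282.8704; Halvorsen 155,545.8333; Becker 241,960.1852; Vance 172,828.7037; Kowalski 259,243.0556; Ferraro 86,414.3519.
Rounded to nearest cent: Ibarra $17,282.87; Halvorsen $155,545.83; Becker $241,960.19; Vance $172,828.70; Kowalski $259,243.06; Ferraro $86,414.35. Sum = $933,275.00.
No rounding difference to absorb.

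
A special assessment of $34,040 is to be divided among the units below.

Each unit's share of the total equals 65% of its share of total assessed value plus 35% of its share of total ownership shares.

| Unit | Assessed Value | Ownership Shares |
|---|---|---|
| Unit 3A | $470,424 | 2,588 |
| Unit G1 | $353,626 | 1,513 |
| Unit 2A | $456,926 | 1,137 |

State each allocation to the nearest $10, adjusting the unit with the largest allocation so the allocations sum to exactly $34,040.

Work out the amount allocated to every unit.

Assessed value total 1,280,976; ownership shares total 5,238.
Blended shares (65% assessed value + 35% ownership shares): Unit 3A 0.4116; Unit G1 0.2805; Unit 2A 0.3078.
Proportional shares: Unit 3A 14,012.01; Unit G1 9,549.47; Unit 2A 10,478.52.
After rounding ($10): Unit 3A $14,010; Unit G1 $9,550; Unit 2A $10,480. Sum = $34,040.
Rounded total matches; no reconciliation needed.

Unit 3A: $14,010 | Unit G1: $9,550 | Unit 2A: $10,480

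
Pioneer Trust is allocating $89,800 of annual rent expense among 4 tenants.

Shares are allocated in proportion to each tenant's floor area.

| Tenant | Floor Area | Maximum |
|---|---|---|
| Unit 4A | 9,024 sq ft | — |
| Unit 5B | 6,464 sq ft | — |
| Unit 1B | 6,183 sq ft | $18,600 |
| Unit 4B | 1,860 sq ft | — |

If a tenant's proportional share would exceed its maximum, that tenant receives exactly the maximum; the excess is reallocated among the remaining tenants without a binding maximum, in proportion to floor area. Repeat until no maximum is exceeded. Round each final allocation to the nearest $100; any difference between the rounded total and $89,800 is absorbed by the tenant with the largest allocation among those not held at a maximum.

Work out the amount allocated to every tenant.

Unit 4A: $37,100 · Unit 5B: $26,500 · Unit 1B: $18,600 · Unit 4B: $7,600

Sum of floor area: 23,531.
Unconstrained shares: Unit 4A 34,437.77; Unit 5B 24,668.19; Unit 1B 23,595.83; Unit 4B 7,098.21.
Cap binds for Unit 1B ($18,600); residual $71,200 reallocated over remaining floor area 17,348.
Redistributed shares: Unit 4A 37,036.48 → $37,000; Unit 5B 26,529.67 → $26,500; Unit 4B 7,633.85 → $7,600.
Rounding difference +$100 applied to Unit 4A → $37,100.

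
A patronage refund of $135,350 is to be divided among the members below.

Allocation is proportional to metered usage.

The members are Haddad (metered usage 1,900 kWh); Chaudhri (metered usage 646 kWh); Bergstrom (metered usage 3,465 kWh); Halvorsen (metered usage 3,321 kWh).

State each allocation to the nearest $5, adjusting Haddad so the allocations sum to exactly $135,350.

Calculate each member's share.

Sum of metered usage: 9,332.
Unrounded shares: Haddad 1,900/9,332 × $135,350 = 27,557.33; Chaudhri 646/9,332 × $135,350 = 9,369.49; Bergstrom 3,465/9,332 × $135,350 = 50,255.87; Halvorsen 3,321/9,332 × $135,350 = 48,167.31.
At nearest $5: Haddad $27,555; Chaudhri $9,370; Bergstrom $50,255; Halvorsen $48,165. Sum = $135,345.
Difference $135,350 − $135,345 = +$5 applied to Haddad: Haddad becomes $27,560.

Haddad: $27,560 · Chaudhri: $9,370 · Bergstrom: $50,255 · Halvorsen: $48,165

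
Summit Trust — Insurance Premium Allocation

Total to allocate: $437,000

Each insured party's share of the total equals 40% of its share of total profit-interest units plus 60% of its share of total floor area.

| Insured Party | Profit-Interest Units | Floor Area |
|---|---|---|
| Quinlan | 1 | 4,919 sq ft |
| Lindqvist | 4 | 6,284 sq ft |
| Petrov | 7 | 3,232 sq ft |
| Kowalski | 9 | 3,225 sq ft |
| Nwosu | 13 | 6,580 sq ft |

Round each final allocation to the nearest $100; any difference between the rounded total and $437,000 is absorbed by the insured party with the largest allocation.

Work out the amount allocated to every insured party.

Quinlan: $58,300 · Lindqvist: $88,500 · Petrov: $70,900 · Kowalski: $81,200 · Nwosu: $138,100

Totals — profit-interest units 34, floor area 24,240.
Blended shares (40% profit-interest units + 60% floor area): Quinlan 0.1335; Lindqvist 0.2026; Petrov 0.1624; Kowalski 0.1857; Nwosu 0.3158.
Unrounded shares: Quinlan 58,349.17; Lindqvist 88,537.68; Petrov 70,948.24; Kowalski 81,154.87; Nwosu 138,010.05.
At nearest $100: Quinlan $58,300; Lindqvist $88,500; Petrov $70,900; Kowalski $81,200; Nwosu $138,000. Sum = $436,900.
Difference $437,000 − $436,900 = +$100 applied to largest allocation (Nwosu): Nwosu becomes $138,100.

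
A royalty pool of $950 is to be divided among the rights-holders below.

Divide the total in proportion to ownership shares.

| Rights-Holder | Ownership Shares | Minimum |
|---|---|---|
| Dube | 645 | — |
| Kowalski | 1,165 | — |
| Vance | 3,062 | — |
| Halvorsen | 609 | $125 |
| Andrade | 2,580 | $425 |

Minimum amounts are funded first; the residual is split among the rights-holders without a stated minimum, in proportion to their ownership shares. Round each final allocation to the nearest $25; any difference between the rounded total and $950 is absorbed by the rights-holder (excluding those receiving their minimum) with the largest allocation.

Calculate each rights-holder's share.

Dube: $50; Kowalski: $100; Vance: $250; Halvorsen: $125; Andrade: $425

Minimums first: Halvorsen $125; Andrade $425. Residual $400.
Residual split over remaining ownership shares 4,872: Dube 52.96 → $50; Kowalski 95.65 → $100; Vance 251.40 → $250.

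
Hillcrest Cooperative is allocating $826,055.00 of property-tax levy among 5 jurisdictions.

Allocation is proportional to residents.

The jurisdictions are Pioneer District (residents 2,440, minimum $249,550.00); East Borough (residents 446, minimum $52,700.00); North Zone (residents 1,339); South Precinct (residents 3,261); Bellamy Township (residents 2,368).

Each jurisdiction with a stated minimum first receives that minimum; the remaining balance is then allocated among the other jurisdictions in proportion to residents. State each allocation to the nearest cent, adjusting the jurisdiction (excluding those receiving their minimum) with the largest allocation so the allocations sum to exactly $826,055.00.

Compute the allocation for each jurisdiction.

Guaranteed amounts: Pioneer District $249,550.00; East Borough $52,700.00. Balance $523,805.00.
Balance split over remaining residents 6,968: North Zone 100,656.5578 → $100,656.56; South Precinct 245,138.9358 → $245,138.94; Bellamy Township 178,009.5063 → $178,009.51.
Rounding difference −$0.01 applied to South Precinct → $245,138.93.

Pioneer District: $249,550.00 | East Borough: $52,700.00 | North Zone: $100,656.56 | South Precinct: $245,138.93 | Bellamy Township: $178,009.51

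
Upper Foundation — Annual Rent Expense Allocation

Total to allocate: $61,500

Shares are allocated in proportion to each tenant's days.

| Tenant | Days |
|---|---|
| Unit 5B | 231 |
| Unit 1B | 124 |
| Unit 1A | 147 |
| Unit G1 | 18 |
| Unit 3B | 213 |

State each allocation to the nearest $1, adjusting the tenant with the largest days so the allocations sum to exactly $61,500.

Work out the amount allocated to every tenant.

Unit 5B: $19,381 · Unit 1B: $10,404 · Unit 1A: $12,334 · Unit G1: $1,510 · Unit 3B: $17,871

Sum of days: 231 + 124 + 147 + 18 + 213 = 733.
Proportional shares: Unit 5B 19,381.31; Unit 1B 10,403.82; Unit 1A 12,333.56; Unit G1 1,510.23; Unit 3B 17,871.08.
At nearest $1: Unit 5B $19,381; Unit 1B $10,404; Unit 1A $12,334; Unit G1 $1,510; Unit 3B $17,871. Sum = $61,500.
Rounded total matches; no reconciliation needed.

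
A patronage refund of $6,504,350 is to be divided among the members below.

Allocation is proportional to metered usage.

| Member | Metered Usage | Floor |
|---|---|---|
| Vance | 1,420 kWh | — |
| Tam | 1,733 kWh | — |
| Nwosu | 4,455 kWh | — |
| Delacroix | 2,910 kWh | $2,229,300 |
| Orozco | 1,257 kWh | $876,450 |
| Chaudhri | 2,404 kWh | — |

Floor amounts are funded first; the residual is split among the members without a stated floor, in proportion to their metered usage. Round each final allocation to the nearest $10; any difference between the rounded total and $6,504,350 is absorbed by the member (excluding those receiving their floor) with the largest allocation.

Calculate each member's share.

Guaranteed amounts: Delacroix $2,229,300; Orozco $876,450. Balance $3,398,600.
Balance split over remaining metered usage 10,012: Vance 482,022.77 → $482,020; Tam 588,271.45 → $588,270; Nwosu 1,512,261.59 → $1,512,260; Chaudhri 816,044.19 → $816,040.
Rounding difference +$10 applied to Nwosu → $1,512,270.

Vance: $482,020; Tam: $588,270; Nwosu: $1,512,270; Delacroix: $2,229,300; Orozco: $876,450; Chaudhri: $816,040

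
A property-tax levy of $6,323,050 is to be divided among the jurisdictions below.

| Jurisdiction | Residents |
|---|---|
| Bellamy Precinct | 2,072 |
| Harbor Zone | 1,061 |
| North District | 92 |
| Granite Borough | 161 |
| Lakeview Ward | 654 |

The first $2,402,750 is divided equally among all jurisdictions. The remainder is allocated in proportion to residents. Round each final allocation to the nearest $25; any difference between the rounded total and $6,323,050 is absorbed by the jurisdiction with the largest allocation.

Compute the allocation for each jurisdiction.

$2,402,750 shared equally gives $480,550 per jurisdiction.
Remainder $3,920,300 by residents (total 4,040): Bellamy Precinct 2,010,609.31 → $2,010,600; Harbor Zone 1,029,563.94 → $1,029,575; North District 89,274.16 → $89,275; Granite Borough 156,229.78 → $156,225; Lakeview Ward 634,622.82 → $634,625.
Totals: Bellamy Precinct $480,550 + $2,010,600 = $2,491,150; Harbor Zone $480,550 + $1,029,575 = $1,510,125; North District $480,550 + $89,275 = $569,825; Granite Borough $480,550 + $156,225 = $636,775; Lakeview Ward $480,550 + $634,625 = $1,115,175.

Bellamy Precinct: $2,491,150; Harbor Zone: $1,510,125; North District: $569,825; Granite Borough: $636,775; Lakeview Ward: $1,115,175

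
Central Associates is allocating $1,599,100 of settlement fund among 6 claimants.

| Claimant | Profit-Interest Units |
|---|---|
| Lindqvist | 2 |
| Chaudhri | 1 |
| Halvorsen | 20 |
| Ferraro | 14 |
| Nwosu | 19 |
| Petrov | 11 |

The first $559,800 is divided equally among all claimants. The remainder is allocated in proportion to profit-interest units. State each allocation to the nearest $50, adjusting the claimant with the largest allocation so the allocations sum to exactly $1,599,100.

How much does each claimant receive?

Lindqvist: $124,300 · Chaudhri: $108,800 · Halvorsen: $403,550 · Ferraro: $310,450 · Nwosu: $388,050 · Petrov: $263,950

Equal tier: $559,800 ÷ 6 = $93,300 apiece.
Remainder $1,039,300 by profit-interest units (total 67): Lindqvist 31,023.88 → $31,000; Chaudhri 15,511.94 → $15,500; Halvorsen 310,238.81 → $310,250; Ferraro 217,167.16 → $217,150; Nwosu 294,726.87 → $294,750; Petrov 170,631.34 → $170,650.
Totals: Lindqvist $93,300 + $31,000 = $124,300; Chaudhri $93,300 + $15,500 = $108,800; Halvorsen $93,300 + $310,250 = $403,550; Ferraro $93,300 + $217,150 = $310,450; Nwosu $93,300 + $294,750 = $388,050; Petrov $93,300 + $170,650 = $263,950.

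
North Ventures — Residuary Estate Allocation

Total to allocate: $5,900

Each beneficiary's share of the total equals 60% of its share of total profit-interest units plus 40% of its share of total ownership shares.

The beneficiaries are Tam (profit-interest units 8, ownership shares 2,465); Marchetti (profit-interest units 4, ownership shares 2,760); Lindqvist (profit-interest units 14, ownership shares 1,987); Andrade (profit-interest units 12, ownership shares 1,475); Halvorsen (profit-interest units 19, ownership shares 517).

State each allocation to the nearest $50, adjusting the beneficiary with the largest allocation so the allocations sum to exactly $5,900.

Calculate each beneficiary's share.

Tam: $1,150; Marchetti: $950; Lindqvist: $1,400; Andrade: $1,100; Halvorsen: $1,300

Totals — profit-interest units 57, ownership shares 9,204.
Composite weights (60% profit-interest units + 40% ownership shares): Tam 0.1913; Marchetti 0.1621; Lindqvist 0.2337; Andrade 0.1904; Halvorsen 0.2225.
Proportional shares: Tam 1,128.89; Marchetti 956.11; Lindqvist 1,378.96; Andrade 1,123.47; Halvorsen 1,312.56.
At nearest $50: Tam $1,150; Marchetti $950; Lindqvist $1,400; Andrade $1,100; Halvorsen $1,300. Sum = $5,900.
Sum already equals the total — no adjustment.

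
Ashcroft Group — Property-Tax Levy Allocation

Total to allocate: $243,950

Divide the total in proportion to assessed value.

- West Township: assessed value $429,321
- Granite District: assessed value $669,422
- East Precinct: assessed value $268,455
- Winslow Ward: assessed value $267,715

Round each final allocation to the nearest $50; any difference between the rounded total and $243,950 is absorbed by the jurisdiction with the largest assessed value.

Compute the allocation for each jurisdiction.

West Township: $64,050 · Granite District: $99,900 · East Precinct: $40,050 · Winslow Ward: $39,950

Assessed value total: 429,321 + 669,422 + 268,455 + 267,715 = 1,634,913.
Pro-rata amounts: West Township 64,060.20; Granite District 99,886.35; East Precinct 40,056.93; Winslow Ward 39,946.51.
At nearest $50: West Township $64,050; Granite District $99,900; East Precinct $40,050; Winslow Ward $39,950. Sum = $243,950.
Rounded total matches; no reconciliation needed.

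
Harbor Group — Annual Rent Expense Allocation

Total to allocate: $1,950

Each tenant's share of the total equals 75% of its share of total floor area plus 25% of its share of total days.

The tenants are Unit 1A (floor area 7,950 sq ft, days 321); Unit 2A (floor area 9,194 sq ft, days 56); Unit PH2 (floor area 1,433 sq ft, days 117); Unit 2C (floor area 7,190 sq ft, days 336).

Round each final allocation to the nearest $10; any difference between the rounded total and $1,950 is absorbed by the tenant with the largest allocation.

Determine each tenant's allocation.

Totals — floor area 25,767, days 830.
Blended shares (75% floor area + 25% days): Unit 1A 0.3281; Unit 2A 0.2845; Unit PH2 0.0770; Unit 2C 0.3105.
Pro-rata amounts: Unit 1A 639.77; Unit 2A 554.73; Unit PH2 150.06; Unit 2C 605.44.
At nearest $10: Unit 1A $640; Unit 2A $550; Unit PH2 $150; Unit 2C $610. Sum = $1,950.
Sum already equals the total — no adjustment.

Unit 1A: $640; Unit 2A: $550; Unit PH2: $150; Unit 2C: $610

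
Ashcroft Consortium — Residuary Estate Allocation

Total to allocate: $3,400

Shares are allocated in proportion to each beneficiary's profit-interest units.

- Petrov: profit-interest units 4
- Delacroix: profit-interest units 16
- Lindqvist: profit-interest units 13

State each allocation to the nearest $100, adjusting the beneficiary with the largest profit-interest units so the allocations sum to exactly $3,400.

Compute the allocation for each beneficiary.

Combined profit-interest units = 33.
Unrounded shares: Petrov 4/33 × $3,400 = 412.12; Delacroix 16/33 × $3,400 = 1,648.48; Lindqvist 13/33 × $3,400 = 1,339.39.
After rounding ($100): Petrov $400; Delacroix $1,600; Lindqvist $1,300. Sum = $3,300.
Difference $3,400 − $3,300 = +$100 applied to largest profit-interest units (Delacroix): Delacroix becomes $1,700.

Petrov: $400 | Delacroix: $1,700 | Lindqvist: $1,300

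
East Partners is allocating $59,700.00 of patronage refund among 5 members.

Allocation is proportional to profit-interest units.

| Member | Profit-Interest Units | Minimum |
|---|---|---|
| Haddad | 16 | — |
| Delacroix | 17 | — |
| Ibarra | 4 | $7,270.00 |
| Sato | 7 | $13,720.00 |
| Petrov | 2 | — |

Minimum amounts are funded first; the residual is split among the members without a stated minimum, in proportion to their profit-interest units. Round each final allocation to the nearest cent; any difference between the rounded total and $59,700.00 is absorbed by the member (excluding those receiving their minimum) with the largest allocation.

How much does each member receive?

Minimums first: Ibarra $7,270.00; Sato $13,720.00. Balance $38,710.00.
Balance split over remaining profit-interest units 35: Haddad 17,696.0000 → $17,696.00; Delacroix 18,802.0000 → $18,802.00; Petrov 2,212.0000 → $2,212.00.

Haddad: $17,696.00 | Delacroix: $18,802.00 | Ibarra: $7,270.00 | Sato: $13,720.00 | Petrov: $2,212.00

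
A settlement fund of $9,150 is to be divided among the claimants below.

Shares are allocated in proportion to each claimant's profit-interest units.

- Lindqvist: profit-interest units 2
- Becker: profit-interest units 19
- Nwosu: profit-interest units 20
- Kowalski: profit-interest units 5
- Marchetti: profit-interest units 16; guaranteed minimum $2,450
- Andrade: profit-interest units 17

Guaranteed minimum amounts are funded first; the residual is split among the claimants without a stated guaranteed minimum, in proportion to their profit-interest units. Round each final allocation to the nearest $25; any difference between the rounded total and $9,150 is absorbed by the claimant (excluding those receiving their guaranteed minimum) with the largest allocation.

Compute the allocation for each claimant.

Lindqvist: $225 | Becker: $2,025 | Nwosu: $2,125 | Kowalski: $525 | Marchetti: $2,450 | Andrade: $1,800

Minimums first: Marchetti $2,450. Residual $6,700.
Residual split over remaining profit-interest units 63: Lindqvist 212.70 → $225; Becker 2,020.63 → $2,025; Nwosu 2,126.98 → $2,125; Kowalski 531.75 → $525; Andrade 1,807.94 → $1,800.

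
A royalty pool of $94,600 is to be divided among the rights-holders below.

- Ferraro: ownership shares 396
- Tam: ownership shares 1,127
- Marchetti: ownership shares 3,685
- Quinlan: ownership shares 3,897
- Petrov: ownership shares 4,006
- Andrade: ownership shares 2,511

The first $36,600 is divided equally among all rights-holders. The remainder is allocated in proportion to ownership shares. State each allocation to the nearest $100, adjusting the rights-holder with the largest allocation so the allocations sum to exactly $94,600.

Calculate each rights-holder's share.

Ferraro: $7,600 | Tam: $10,300 | Marchetti: $19,800 | Quinlan: $20,600 | Petrov: $20,900 | Andrade: $15,400

Equal tier: $36,600 ÷ 6 = $6,100 apiece.
Remainder $58,000 by ownership shares (total 15,622): Ferraro 1,470.23 → $1,500; Tam 4,184.23 → $4,200; Marchetti 13,681.35 → $13,700; Quinlan 14,468.44 → $14,500; Petrov 14,873.13 → $14,900; Andrade 9,322.62 → $9,300.
Rounding difference −$100 on remainder applied to Petrov.
Totals: Ferraro $6,100 + $1,500 = $7,600; Tam $6,100 + $4,200 = $10,300; Marchetti $6,100 + $13,700 = $19,800; Quinlan $6,100 + $14,500 = $20,600; Petrov $6,100 + $14,800 = $20,900; Andrade $6,100 + $9,300 = $15,400.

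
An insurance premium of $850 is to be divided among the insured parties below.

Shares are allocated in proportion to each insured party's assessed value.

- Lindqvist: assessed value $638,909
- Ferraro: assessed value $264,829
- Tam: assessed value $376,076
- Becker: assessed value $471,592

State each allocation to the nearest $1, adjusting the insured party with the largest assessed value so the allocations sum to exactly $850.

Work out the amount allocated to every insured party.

Lindqvist: $309 | Ferraro: $129 | Tam: $183 | Becker: $229

Combined assessed value = 638,909 + 264,829 + 376,076 + 471,592 = 1,751,406.
Raw shares: Lindqvist 310.08; Ferraro 128.53; Tam 182.52; Becker 228.88.
At nearest $1: Lindqvist $310; Ferraro $129; Tam $183; Becker $229. Sum = $851.
Difference $850 − $851 = −$1 applied to largest assessed value (Lindqvist): Lindqvist becomes $309.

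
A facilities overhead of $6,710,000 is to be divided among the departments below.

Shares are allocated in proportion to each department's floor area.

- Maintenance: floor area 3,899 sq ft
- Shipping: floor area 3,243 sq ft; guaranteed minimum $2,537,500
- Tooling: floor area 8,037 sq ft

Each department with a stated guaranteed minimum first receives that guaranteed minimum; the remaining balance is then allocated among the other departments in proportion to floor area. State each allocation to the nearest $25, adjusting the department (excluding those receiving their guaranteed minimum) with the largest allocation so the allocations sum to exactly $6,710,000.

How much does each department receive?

Maintenance: $1,362,975 · Shipping: $2,537,500 · Tooling: $2,809,525

Fund the minimums — Shipping $2,537,500. Residual $4,172,500.
Residual split over remaining floor area 11,936: Maintenance 1,362,984.04 → $1,362,975; Tooling 2,809,515.96 → $2,809,525.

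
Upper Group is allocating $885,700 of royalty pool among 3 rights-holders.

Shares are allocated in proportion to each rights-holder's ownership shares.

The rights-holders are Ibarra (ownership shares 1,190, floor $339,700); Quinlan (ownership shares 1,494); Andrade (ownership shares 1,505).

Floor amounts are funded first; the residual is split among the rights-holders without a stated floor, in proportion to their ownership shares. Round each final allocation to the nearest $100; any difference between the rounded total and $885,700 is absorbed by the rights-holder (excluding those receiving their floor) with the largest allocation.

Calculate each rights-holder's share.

Fund the minimums — Ibarra $339,700. Residual $546,000.
Residual split over remaining ownership shares 2,999: Quinlan 271,998.67 → $272,000; Andrade 274,001.33 → $274,000.

Ibarra: $339,700; Quinlan: $272,000; Andrade: $274,000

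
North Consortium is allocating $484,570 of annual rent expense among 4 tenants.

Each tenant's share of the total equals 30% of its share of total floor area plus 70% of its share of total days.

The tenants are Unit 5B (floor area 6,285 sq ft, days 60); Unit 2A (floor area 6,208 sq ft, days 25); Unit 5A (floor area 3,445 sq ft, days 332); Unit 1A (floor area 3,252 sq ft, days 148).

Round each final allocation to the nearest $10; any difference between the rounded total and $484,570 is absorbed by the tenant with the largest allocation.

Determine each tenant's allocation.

Unit 5B: $83,630 · Unit 2A: $62,040 · Unit 5A: $225,410 · Unit 1A: $113,490

Totals — floor area 19,190, days 565.
Combined weights (30% floor area + 70% days): Unit 5B 0.1726; Unit 2A 0.1280; Unit 5A 0.4652; Unit 1A 0.2342.
Pro-rata amounts: Unit 5B 83,632.22; Unit 2A 62,036.59; Unit 5A 225,414.02; Unit 1A 113,487.17.
Rounded to nearest $10: Unit 5B $83,630; Unit 2A $62,040; Unit 5A $225,410; Unit 1A $113,490. Sum = $484,570.
Sum already equals the total — no adjustment.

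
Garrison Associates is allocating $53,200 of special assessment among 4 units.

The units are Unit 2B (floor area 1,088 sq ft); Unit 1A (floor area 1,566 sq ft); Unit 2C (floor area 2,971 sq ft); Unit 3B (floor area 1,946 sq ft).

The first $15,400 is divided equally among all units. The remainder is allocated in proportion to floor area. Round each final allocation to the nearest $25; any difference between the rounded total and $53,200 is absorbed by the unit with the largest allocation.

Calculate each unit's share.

First tranche $15,400 split equally: $3,850 each.
Remainder $37,800 by floor area (total 7,571): Unit 2B 5,432.10 → $5,425; Unit 1A 7,818.62 → $7,825; Unit 2C 14,833.42 → $14,825; Unit 3B 9,715.86 → $9,725.
Totals: Unit 2B $3,850 + $5,425 = $9,275; Unit 1A $3,850 + $7,825 = $11,675; Unit 2C $3,850 + $14,825 = $18,675; Unit 3B $3,850 + $9,725 = $13,575.

Unit 2B: $9,275 · Unit 1A: $11,675 · Unit 2C: $18,675 · Unit 3B: $13,575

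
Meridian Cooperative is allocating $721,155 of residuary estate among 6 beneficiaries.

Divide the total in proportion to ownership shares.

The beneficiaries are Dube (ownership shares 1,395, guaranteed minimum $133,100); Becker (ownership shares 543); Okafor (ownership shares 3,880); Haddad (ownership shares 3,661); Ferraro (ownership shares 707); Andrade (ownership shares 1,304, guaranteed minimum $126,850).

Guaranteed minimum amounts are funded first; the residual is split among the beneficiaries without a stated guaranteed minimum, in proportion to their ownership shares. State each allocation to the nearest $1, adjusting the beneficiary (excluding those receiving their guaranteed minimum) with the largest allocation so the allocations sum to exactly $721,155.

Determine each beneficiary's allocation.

Guaranteed amounts: Dube $133,100; Andrade $126,850. Remaining pool $461,205.
Remaining pool split over remaining ownership shares 8,791: Becker 28,487.58 → $28,488; Okafor 203,557.66 → $203,558; Haddad 192,068.20 → $192,068; Ferraro 37,091.56 → $37,092.
Rounding difference −$1 applied to Okafor → $203,557.

Dube: $133,100 · Becker: $28,488 · Okafor: $203,557 · Haddad: $192,068 · Ferraro: $37,092 · Andrade: $126,850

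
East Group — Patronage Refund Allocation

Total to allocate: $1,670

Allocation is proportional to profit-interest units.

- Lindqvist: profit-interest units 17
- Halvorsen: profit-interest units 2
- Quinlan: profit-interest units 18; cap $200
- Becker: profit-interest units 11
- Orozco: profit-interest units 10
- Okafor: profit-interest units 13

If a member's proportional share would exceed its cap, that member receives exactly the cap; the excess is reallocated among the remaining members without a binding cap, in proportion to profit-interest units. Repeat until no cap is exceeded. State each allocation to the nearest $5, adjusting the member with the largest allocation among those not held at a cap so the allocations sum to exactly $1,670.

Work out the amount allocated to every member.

Lindqvist: $475 · Halvorsen: $55 · Quinlan: $200 · Becker: $305 · Orozco: $275 · Okafor: $360

Profit-interest units total: 71.
Pro-rata shares before constraints: Lindqvist 399.86; Halvorsen 47.04; Quinlan 423.38; Becker 258.73; Orozco 235.21; Okafor 305.77.
Held at cap: Quinlan ($200); remaining pool $1,470 reallocated over remaining profit-interest units 53.
Redistributed shares: Lindqvist 471.51 → $470; Halvorsen 55.47 → $55; Becker 305.09 → $305; Orozco 277.36 → $275; Okafor 360.57 → $360.
Rounding difference +$5 applied to Lindqvist → $475.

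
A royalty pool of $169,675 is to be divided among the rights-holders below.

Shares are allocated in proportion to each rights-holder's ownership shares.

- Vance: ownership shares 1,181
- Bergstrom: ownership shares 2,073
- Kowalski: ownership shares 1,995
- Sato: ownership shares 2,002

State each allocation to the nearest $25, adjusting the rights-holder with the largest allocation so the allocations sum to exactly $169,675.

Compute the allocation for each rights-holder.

Ownership shares total: 7,251.
Unrounded shares: Vance 1,181/7,251 × $169,675 = 27,635.66; Bergstrom 2,073/7,251 × $169,675 = 48,508.66; Kowalski 1,995/7,251 × $169,675 = 46,683.44; Sato 2,002/7,251 × $169,675 = 46,847.24.
At nearest $25: Vance $27,625; Bergstrom $48,500; Kowalski $46,675; Sato $46,850. Sum = $169,650.
Difference $169,675 − $169,650 = +$25 applied to largest allocation (Bergstrom): Bergstrom becomes $48,525.

Vance: $27,625 · Bergstrom: $48,525 · Kowalski: $46,675 · Sato: $46,850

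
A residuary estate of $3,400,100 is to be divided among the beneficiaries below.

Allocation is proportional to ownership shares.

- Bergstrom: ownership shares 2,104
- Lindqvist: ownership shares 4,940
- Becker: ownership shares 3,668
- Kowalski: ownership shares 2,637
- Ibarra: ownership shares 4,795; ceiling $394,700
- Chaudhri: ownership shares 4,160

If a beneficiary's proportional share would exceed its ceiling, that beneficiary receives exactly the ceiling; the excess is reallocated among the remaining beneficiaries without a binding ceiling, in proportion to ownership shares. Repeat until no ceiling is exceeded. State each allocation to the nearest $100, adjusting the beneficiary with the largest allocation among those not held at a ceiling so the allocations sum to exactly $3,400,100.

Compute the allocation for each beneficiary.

Ownership shares total: 22,304.
Proportional shares (ignoring caps): Bergstrom 320,741.14; Lindqvist 753,070.93; Becker 559,162.79; Kowalski 401,993.53; Ibarra 730,966.62; Chaudhri 634,164.99.
Held at cap: Ibarra ($394,700); residual $3,005,400 reallocated over remaining ownership shares 17,509.
Shares after redistribution: Bergstrom 361,149.21 → $361,100; Lindqvist 847,945.40 → $847,900; Becker 629,608.04 → $629,600; Kowalski 452,638.06 → $452,600; Chaudhri 714,059.28 → $714,100.
Rounding difference +$100 applied to Lindqvist → $848,000.

Bergstrom: $361,100; Lindqvist: $848,000; Becker: $629,600; Kowalski: $452,600; Ibarra: $394,700; Chaudhri: $714,100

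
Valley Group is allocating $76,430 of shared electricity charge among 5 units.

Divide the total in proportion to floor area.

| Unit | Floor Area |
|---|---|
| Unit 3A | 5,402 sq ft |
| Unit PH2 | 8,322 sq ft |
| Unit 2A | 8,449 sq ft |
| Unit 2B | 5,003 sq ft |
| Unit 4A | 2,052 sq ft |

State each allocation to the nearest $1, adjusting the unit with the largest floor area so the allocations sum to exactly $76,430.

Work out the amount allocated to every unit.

Unit 3A: $14,126; Unit PH2: $21,762; Unit 2A: $22,093; Unit 2B: $13,083; Unit 4A: $5,366

Floor area total: 29,228.
Unrounded shares: Unit 3A 5,402/29,228 × $76,430 = 14,126.00; Unit PH2 8,322/29,228 × $76,430 = 21,761.68; Unit 2A 8,449/29,228 × $76,430 = 22,093.78; Unit 2B 5,003/29,228 × $76,430 = 13,082.64; Unit 4A 2,052/29,228 × $76,430 = 5,365.89.
Rounded to nearest $1: Unit 3A $14,126; Unit PH2 $21,762; Unit 2A $22,094; Unit 2B $13,083; Unit 4A $5,366. Sum = $76,431.
Difference $76,430 − $76,431 = −$1 applied to largest floor area (Unit 2A): Unit 2A becomes $22,093.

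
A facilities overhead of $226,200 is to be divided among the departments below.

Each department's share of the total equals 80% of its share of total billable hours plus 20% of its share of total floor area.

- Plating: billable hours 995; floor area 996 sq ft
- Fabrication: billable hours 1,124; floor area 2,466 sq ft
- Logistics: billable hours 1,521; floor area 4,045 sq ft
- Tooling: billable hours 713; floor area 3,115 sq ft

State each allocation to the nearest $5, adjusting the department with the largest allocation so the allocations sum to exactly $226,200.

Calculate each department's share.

Billable hours total 4,353; floor area total 10,622.
Combined weights (80% billable hours + 20% floor area): Plating 0.2016; Fabrication 0.2530; Logistics 0.3557; Tooling 0.1897.
Raw shares: Plating 45,605.52; Fabrication 57,229.08; Logistics 80,457.99; Tooling 42,907.41.
After rounding ($5): Plating $45,605; Fabrication $57,230; Logistics $80,460; Tooling $42,905. Sum = $226,200.
No rounding difference to absorb.

Plating: $45,605; Fabrication: $57,230; Logistics: $80,460; Tooling: $42,905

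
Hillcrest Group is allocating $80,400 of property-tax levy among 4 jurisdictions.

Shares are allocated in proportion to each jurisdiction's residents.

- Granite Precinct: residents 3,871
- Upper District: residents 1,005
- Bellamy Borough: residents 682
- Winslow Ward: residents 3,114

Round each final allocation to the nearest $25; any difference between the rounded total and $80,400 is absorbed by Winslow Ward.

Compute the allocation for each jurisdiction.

Granite Precinct: $35,900 | Upper District: $9,325 | Bellamy Borough: $6,325 | Winslow Ward: $28,850

Combined residents = 8,672.
Proportional shares: Granite Precinct 3,871/8,672 × $80,400 = 35,888.88; Upper District 1,005/8,672 × $80,400 = 9,317.57; Bellamy Borough 682/8,672 × $80,400 = 6,322.97; Winslow Ward 3,114/8,672 × $80,400 = 28,870.57.
Rounded to nearest $25: Granite Precinct $35,900; Upper District $9,325; Bellamy Borough $6,325; Winslow Ward $28,875. Sum = $80,425.
Difference $80,400 − $80,425 = −$25 applied to Winslow Ward: Winslow Ward becomes $28,850.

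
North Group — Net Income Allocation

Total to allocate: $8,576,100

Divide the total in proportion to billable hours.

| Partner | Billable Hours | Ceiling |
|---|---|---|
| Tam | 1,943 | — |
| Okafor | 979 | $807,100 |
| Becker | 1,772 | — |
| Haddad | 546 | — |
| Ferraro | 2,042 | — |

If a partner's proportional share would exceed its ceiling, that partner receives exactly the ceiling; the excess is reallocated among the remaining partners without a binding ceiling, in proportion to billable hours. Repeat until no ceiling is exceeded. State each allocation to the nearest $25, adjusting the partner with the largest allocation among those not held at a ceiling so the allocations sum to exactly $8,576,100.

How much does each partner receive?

Tam: $2,394,925 · Okafor: $807,100 · Becker: $2,184,150 · Haddad: $673,000 · Ferraro: $2,516,925

Total billable hours = 7,282.
Proportional shares (ignoring caps): Tam 2,288,294.74; Okafor 1,152,980.21; Becker 2,086,905.96; Haddad 643,030.84; Ferraro 2,404,888.24.
Cap binds for Okafor ($807,100); balance $7,769,000 reallocated over remaining billable hours 6,303.
Remaining shares: Tam 2,394,917.82 → $2,394,925; Becker 2,184,145.33 → $2,184,150; Haddad 672,992.86 → $673,000; Ferraro 2,516,943.99 → $2,516,950.
Rounding difference −$25 applied to Ferraro → $2,516,925.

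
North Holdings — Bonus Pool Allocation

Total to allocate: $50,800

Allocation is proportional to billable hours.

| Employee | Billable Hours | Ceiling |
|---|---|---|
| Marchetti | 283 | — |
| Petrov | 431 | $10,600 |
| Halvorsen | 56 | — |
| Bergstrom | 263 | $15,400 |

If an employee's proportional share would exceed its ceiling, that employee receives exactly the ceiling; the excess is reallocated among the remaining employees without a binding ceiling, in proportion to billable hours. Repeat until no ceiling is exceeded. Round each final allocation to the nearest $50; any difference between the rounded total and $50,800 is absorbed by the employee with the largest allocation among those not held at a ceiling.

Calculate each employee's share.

Marchetti: $20,700 · Petrov: $10,600 · Halvorsen: $4,100 · Bergstrom: $15,400

Total billable hours = 1,033.
Proportional shares (ignoring caps): Marchetti 13,917.13; Petrov 21,195.35; Halvorsen 2,753.92; Bergstrom 12,933.59.
Capped: Petrov ($10,600); residual $40,200 reallocated over remaining billable hours 602.
Capped: Bergstrom ($15,400); residual $24,800 reallocated over remaining billable hours 339.
Redistributed shares: Marchetti 20,703.24 → $20,700; Halvorsen 4,096.76 → $4,100.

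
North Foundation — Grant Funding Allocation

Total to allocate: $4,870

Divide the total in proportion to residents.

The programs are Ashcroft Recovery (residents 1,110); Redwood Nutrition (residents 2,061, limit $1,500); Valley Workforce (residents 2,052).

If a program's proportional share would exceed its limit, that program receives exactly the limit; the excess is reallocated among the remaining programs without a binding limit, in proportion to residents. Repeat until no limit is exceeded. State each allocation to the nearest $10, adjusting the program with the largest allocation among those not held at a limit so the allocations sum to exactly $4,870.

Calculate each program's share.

Sum of residents: 5,223.
Proportional shares (ignoring caps): Ashcroft Recovery 1,034.98; Redwood Nutrition 1,921.71; Valley Workforce 1,913.31.
Cap binds for Redwood Nutrition ($1,500); remaining pool $3,370 reallocated over remaining residents 3,162.
Redistributed shares: Ashcroft Recovery 1,183.02 → $1,180; Valley Workforce 2,186.98 → $2,190.

Ashcroft Recovery: $1,180 | Redwood Nutrition: $1,500 | Valley Workforce: $2,190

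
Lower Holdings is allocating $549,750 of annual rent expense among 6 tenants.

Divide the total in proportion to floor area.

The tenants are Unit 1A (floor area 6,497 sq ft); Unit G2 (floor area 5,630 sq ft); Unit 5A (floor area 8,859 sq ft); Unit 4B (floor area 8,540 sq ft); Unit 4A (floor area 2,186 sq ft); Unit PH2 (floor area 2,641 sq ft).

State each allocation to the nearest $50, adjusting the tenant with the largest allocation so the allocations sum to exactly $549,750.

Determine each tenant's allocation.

Unit 1A: $103,950; Unit G2: $90,100; Unit 5A: $141,800; Unit 4B: $136,650; Unit 4A: $35,000; Unit PH2: $42,250

Sum of floor area: 34,353.
Proportional shares: Unit 1A 6,497/34,353 × $549,750 = 103,971.29; Unit G2 5,630/34,353 × $549,750 = 90,096.72; Unit 5A 8,859/34,353 × $549,750 = 141,770.30; Unit 4B 8,540/34,353 × $549,750 = 136,665.36; Unit 4A 2,186/34,353 × $549,750 = 34,982.49; Unit PH2 2,641/34,353 × $549,750 = 42,263.84.
At nearest $50: Unit 1A $103,950; Unit G2 $90,100; Unit 5A $141,750; Unit 4B $136,650; Unit 4A $35,000; Unit PH2 $42,250. Sum = $549,700.
Difference $549,750 − $549,700 = +$50 applied to largest allocation (Unit 5A): Unit 5A becomes $141,800.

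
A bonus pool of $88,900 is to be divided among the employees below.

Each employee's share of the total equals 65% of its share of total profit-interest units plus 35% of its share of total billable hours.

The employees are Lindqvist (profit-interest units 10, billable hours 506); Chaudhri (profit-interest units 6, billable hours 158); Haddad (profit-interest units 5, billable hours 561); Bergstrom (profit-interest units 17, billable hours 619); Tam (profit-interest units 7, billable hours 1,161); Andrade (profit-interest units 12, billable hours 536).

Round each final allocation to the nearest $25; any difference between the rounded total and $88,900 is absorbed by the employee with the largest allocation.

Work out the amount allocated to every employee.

Lindqvist: $14,575 · Chaudhri: $7,475 · Haddad: $10,000 · Bergstrom: $22,675 · Tam: $17,300 · Andrade: $16,875

Profit-interest units total 57; billable hours total 3,541.
Blended shares (65% profit-interest units + 35% billable hours): Lindqvist 0.1640; Chaudhri 0.0840; Haddad 0.1125; Bergstrom 0.2550; Tam 0.1946; Andrade 0.1898.
Proportional shares: Lindqvist 14,583.97; Chaudhri 7,470.99; Haddad 9,998.40; Bergstrom 22,673.32; Tam 17,298.19; Andrade 16,875.13.
At nearest $25: Lindqvist $14,575; Chaudhri $7,475; Haddad $10,000; Bergstrom $22,675; Tam $17,300; Andrade $16,875. Sum = $88,900.
Sum already equals the total — no adjustment.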